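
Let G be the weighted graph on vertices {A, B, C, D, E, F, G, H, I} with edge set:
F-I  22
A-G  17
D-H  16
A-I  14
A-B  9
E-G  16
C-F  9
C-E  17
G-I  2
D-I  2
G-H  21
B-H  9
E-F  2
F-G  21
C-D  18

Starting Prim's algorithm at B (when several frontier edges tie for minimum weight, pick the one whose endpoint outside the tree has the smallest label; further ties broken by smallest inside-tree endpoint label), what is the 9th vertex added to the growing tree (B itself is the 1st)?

Prim's algorithm from B:
Step 1: cheapest edge leaving the tree is A-B (9); add A.
Step 2: cheapest edge leaving the tree is B-H (9); add H.
Step 3: cheapest edge leaving the tree is A-I (14); add I.
Step 4: cheapest edge leaving the tree is D-I (2); add D.
Step 5: cheapest edge leaving the tree is G-I (2); add G.
Step 6: cheapest edge leaving the tree is E-G (16); add E.
Step 7: cheapest edge leaving the tree is E-F (2); add F.
Step 8: cheapest edge leaving the tree is C-F (9); add C.
Vertex order: B, A, H, I, D, G, E, F, C. The 9th vertex is C.

C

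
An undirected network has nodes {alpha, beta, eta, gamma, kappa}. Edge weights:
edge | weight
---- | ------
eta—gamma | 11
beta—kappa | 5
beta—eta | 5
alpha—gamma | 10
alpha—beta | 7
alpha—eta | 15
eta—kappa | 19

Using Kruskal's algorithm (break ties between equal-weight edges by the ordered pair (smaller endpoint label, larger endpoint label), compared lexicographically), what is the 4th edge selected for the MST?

alpha-gamma

Sort edges by weight, then run Kruskal:
beta—eta (5): add. Components now {gamma} {kappa} {beta,eta} {alpha}
beta—kappa (5): add. Components now {gamma} {beta,eta,kappa} {alpha}
alpha—beta (7): add. Components now {gamma} {alpha,beta,eta,kappa}
alpha—gamma (10): add. Components now {alpha,beta,eta,gamma,kappa}
The 4th edge added is alpha—gamma.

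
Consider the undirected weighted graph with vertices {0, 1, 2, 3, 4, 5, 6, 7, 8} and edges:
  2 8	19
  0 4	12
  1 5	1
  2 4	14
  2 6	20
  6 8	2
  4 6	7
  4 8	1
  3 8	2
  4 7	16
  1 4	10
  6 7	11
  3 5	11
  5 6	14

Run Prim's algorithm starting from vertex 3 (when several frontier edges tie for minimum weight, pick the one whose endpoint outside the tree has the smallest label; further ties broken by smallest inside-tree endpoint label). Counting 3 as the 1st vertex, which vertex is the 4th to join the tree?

Grow the tree from 3 using Prim:
Step 1: cheapest edge leaving the tree is 3 8 (2); add 8.
Step 2: cheapest edge leaving the tree is 4 8 (1); add 4.
Step 3: cheapest edge leaving the tree is 6 8 (2); add 6.
Step 4: cheapest edge leaving the tree is 1 4 (10); add 1.
Step 5: cheapest edge leaving the tree is 1 5 (1); add 5.
Step 6: cheapest edge leaving the tree is 6 7 (11); add 7.
Step 7: cheapest edge leaving the tree is 0 4 (12); add 0.
Step 8: cheapest edge leaving the tree is 2 4 (14); add 2.
Vertex order: 3, 8, 4, 6, 1, 5, 7, 0, 2. The 4th vertex is 6.

6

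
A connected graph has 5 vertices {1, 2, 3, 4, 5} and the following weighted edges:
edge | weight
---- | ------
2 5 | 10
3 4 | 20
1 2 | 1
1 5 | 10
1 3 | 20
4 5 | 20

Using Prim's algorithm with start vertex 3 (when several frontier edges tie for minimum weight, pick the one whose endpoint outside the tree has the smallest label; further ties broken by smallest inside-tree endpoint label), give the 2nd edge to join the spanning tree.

1-2

Prim, starting at 3.
Step 1: cheapest edge leaving the tree is 1 3 (20); add 1.
Step 2: cheapest edge leaving the tree is 1 2 (1); add 2.
Step 3: cheapest edge leaving the tree is 1 5 (10); add 5.
Step 4: cheapest edge leaving the tree is 3 4 (20); add 4.
The 2nd edge added is 1 2.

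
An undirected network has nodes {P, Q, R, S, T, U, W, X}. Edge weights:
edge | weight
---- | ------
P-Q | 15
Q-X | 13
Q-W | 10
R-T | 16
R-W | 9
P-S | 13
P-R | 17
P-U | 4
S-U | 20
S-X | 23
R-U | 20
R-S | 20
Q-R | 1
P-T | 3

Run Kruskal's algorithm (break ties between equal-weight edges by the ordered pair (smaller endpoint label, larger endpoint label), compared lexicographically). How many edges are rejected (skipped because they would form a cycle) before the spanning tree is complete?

1

Sort edges by weight, then run Kruskal:
Q-R (1): add — endpoints in different components.
P-T (3): add — endpoints in different components.
P-U (4): add — endpoints in different components.
R-W (9): add — endpoints in different components.
Q-W (10): skip — Q and W already connected.
P-S (13): add — endpoints in different components.
Q-X (13): add — endpoints in different components.
P-Q (15): add — endpoints in different components.
Edges rejected before the tree was complete: 1.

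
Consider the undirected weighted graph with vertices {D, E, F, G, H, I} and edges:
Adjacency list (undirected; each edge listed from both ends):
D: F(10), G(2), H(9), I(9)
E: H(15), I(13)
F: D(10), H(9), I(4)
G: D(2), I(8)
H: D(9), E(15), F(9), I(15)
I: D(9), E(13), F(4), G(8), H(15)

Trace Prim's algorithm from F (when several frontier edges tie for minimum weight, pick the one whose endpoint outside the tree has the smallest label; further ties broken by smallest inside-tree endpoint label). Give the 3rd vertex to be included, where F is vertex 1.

G

Prim's algorithm from F:
Step 1: frontier [F I 4, F H 9, D F 10] → take F I (4); add I.
Step 2: frontier [F H 9, D F 10, G I 8, D I 9, E I 13, H I 15] → take G I (8); add G.
Step 3: frontier [F H 9, D F 10, D G 2, D I 9, E I 13, H I 15] → take D G (2); add D.
Step 4: frontier [D H 9, F H 9, E I 13, H I 15] → take D H (9); add H.
Step 5: frontier [E H 15, E I 13] → take E I (13); add E.
Vertex order: F, I, G, D, H, E. The 3rd vertex is G.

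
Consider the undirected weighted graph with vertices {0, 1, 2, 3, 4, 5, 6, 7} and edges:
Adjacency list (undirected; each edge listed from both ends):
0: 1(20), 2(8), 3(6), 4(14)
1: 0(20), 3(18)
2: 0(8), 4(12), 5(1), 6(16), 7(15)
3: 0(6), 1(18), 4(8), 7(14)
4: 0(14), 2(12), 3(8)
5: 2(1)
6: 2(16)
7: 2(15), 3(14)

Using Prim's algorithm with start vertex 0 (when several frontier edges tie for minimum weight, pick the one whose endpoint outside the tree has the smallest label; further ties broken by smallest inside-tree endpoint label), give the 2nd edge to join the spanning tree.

Prim's algorithm from 0:
Step 1: frontier [0–3 6, 0–2 8, 0–4 14, 0–1 20] → take 0–3 (6); add 3.
Step 2: frontier [0–2 8, 0–4 14, 0–1 20, 3–4 8, 3–7 14, 1–3 18] → take 0–2 (8); add 2.
Step 3: frontier [0–4 14, 0–1 20, 2–5 1, 2–4 12, 2–7 15, 2–6 16, 3–4 8, 3–7 14, 1–3 18] → take 2–5 (1); add 5.
Step 4: frontier [0–4 14, 0–1 20, 2–4 12, 2–7 15, 2–6 16, 3–4 8, 3–7 14, 1–3 18] → take 3–4 (8); add 4.
Step 5: frontier [0–1 20, 2–7 15, 2–6 16, 3–7 14, 1–3 18] → take 3–7 (14); add 7.
Step 6: frontier [0–1 20, 2–6 16, 1–3 18] → take 2–6 (16); add 6.
Step 7: frontier [0–1 20, 1–3 18] → take 1–3 (18); add 1.
The 2nd edge added is 0–2.

0-2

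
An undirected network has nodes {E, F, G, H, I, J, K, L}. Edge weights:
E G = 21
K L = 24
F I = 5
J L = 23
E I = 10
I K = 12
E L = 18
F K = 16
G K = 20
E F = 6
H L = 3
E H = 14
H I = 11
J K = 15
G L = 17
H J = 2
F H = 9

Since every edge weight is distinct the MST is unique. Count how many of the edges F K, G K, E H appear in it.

0

Kruskal's algorithm — process edges by increasing weight (ties by edge label):
H J (2): add — endpoints in different components.
H L (3): add — endpoints in different components.
F I (5): add — endpoints in different components.
E F (6): add — endpoints in different components.
F H (9): add — endpoints in different components.
E I (10): skip — E and I already connected.
H I (11): skip — H and I already connected.
I K (12): add — endpoints in different components.
E H (14): skip — E and H already connected.
J K (15): skip — J and K already connected.
F K (16): skip — F and K already connected.
G L (17): add — endpoints in different components.
MST edge set: {H J, H L, F I, E F, F H, I K, G L}.
Of the listed edges, {} are in the MST → 0.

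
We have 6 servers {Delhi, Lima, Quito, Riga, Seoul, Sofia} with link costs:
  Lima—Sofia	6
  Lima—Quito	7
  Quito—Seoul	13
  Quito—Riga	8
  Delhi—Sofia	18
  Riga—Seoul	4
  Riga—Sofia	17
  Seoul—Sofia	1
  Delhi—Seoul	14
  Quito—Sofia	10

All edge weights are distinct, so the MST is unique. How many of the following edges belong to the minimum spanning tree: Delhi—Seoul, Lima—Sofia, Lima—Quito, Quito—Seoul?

Kruskal: consider edges lightest-first.
Seoul—Sofia (1): add — endpoints in different components.
Riga—Seoul (4): add — endpoints in different components.
Lima—Sofia (6): add — endpoints in different components.
Lima—Quito (7): add — endpoints in different components.
Quito—Riga (8): skip — Quito and Riga already connected.
Quito—Sofia (10): skip — Sofia and Quito already connected.
Quito—Seoul (13): skip — Quito and Seoul already connected.
Delhi—Seoul (14): add — endpoints in different components.
MST edge set: {Seoul—Sofia, Riga—Seoul, Lima—Sofia, Lima—Quito, Delhi—Seoul}.
Of the listed edges, {Delhi—Seoul, Lima—Sofia, Lima—Quito} are in the MST → 3.

3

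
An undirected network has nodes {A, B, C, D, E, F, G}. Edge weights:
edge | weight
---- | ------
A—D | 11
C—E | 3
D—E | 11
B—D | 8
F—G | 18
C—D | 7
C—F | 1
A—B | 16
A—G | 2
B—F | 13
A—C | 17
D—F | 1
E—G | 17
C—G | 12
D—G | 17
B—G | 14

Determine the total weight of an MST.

Sort edges by weight, then run Kruskal:
C—F (1): add — endpoints in different components.
D—F (1): add — endpoints in different components.
A—G (2): add — endpoints in different components.
C—E (3): add — endpoints in different components.
C—D (7): skip — C and D already connected.
B—D (8): add — endpoints in different components.
A—D (11): add — endpoints in different components.
MST edges: C—F, D—F, A—G, C—E, B—D, A—D; total weight 1+1+2+3+8+11 = 26.

26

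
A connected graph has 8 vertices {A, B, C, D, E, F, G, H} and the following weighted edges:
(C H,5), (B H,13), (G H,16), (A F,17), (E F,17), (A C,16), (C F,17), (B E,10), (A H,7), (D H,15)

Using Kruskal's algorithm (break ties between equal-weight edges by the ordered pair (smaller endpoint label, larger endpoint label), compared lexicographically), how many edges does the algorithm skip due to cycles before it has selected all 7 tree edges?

Kruskal's algorithm — process edges by increasing weight (ties by edge label):
C H (5): add — endpoints in different components.
A H (7): add — endpoints in different components.
B E (10): add — endpoints in different components.
B H (13): add — endpoints in different components.
D H (15): add — endpoints in different components.
A C (16): skip — A and C already connected.
G H (16): add — endpoints in different components.
A F (17): add — endpoints in different components.
Edges rejected before the tree was complete: 1.

1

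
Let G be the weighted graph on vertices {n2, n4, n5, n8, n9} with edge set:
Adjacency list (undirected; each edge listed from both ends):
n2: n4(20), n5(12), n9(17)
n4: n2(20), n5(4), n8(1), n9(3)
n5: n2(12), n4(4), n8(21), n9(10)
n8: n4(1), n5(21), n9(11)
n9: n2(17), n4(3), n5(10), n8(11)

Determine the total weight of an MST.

20

Sort edges by weight, then run Kruskal:
n4 n8 (1): add. Components now {n4,n8} {n5} {n9} {n2}
n4 n9 (3): add. Components now {n4,n8,n9} {n5} {n2}
n4 n5 (4): add. Components now {n4,n5,n8,n9} {n2}
n5 n9 (10): skip — n5 and n9 already connected.
n8 n9 (11): skip — n9 and n8 already connected.
n2 n5 (12): add. Components now {n2,n4,n5,n8,n9}
MST edges: n4 n8, n4 n9, n4 n5, n2 n5; total weight 1+3+4+12 = 20.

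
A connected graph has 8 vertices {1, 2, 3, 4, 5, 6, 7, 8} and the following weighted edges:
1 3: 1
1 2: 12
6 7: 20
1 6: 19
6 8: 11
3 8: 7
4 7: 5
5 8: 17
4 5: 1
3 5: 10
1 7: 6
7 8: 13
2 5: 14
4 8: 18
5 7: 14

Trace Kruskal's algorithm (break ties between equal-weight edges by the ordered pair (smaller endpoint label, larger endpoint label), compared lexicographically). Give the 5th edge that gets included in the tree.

3-8

Kruskal: consider edges lightest-first.
1 3 (1): add — endpoints in different components.
4 5 (1): add — endpoints in different components.
4 7 (5): add — endpoints in different components.
1 7 (6): add — endpoints in different components.
3 8 (7): add — endpoints in different components.
3 5 (10): skip — 3 and 5 already connected.
6 8 (11): add — endpoints in different components.
1 2 (12): add — endpoints in different components.
The 5th edge added is 3 8.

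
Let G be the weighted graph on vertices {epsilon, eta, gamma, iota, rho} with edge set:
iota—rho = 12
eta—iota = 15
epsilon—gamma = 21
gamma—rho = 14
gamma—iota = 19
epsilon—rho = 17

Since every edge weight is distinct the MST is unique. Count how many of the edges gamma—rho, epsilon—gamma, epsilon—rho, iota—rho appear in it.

3

Sort edges by weight, then run Kruskal:
iota—rho (12): add — endpoints in different components.
gamma—rho (14): add — endpoints in different components.
eta—iota (15): add — endpoints in different components.
epsilon—rho (17): add — endpoints in different components.
MST edge set: {iota—rho, gamma—rho, eta—iota, epsilon—rho}.
Of the listed edges, {gamma—rho, epsilon—rho, iota—rho} are in the MST → 3.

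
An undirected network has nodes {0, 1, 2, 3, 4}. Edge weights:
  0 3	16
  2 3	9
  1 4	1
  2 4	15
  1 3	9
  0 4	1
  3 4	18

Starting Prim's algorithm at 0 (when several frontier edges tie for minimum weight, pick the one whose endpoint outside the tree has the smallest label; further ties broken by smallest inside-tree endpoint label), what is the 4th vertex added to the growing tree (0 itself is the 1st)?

Prim, starting at 0.
Step 1: frontier [0 4 1, 0 3 16] → take 0 4 (1); add 4.
Step 2: frontier [0 3 16, 1 4 1, 2 4 15, 3 4 18] → take 1 4 (1); add 1.
Step 3: frontier [0 3 16, 1 3 9, 2 4 15, 3 4 18] → take 1 3 (9); add 3.
Step 4: frontier [2 3 9, 2 4 15] → take 2 3 (9); add 2.
Vertex order: 0, 4, 1, 3, 2. The 4th vertex is 3.

3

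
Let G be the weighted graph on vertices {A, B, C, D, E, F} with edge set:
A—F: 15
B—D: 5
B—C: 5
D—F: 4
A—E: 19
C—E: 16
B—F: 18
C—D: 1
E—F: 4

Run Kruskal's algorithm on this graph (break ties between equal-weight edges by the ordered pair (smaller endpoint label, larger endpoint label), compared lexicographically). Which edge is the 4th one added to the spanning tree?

B-C

Sort edges by weight, then run Kruskal:
C—D (1): add. Components now {A} {B} {C,D} {E} {F}
D—F (4): add. Components now {A} {B} {C,D,F} {E}
E—F (4): add. Components now {A} {B} {C,D,E,F}
B—C (5): add. Components now {A} {B,C,D,E,F}
B—D (5): skip — B and D already connected.
A—F (15): add. Components now {A,B,C,D,E,F}
The 4th edge added is B—C.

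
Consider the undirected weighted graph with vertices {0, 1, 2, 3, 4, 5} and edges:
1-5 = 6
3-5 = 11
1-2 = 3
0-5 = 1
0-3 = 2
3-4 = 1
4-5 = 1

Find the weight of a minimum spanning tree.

12

Kruskal: consider edges lightest-first.
0-5 (1): add — endpoints in different components.
3-4 (1): add — endpoints in different components.
4-5 (1): add — endpoints in different components.
0-3 (2): skip — 0 and 3 already connected.
1-2 (3): add — endpoints in different components.
1-5 (6): add — endpoints in different components.
MST edges: 0-5, 3-4, 4-5, 1-2, 1-5; total weight 1+1+1+3+6 = 12.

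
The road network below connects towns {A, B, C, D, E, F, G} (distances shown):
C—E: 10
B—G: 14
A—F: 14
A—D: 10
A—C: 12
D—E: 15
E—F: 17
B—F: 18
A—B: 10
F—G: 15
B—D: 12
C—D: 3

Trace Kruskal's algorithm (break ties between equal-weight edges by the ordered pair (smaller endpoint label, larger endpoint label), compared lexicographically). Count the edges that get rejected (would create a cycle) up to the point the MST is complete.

2

Kruskal's algorithm — process edges by increasing weight (ties by edge label):
C—D (3): add — endpoints in different components.
A—B (10): add — endpoints in different components.
A—D (10): add — endpoints in different components.
C—E (10): add — endpoints in different components.
A—C (12): skip — A and C already connected.
B—D (12): skip — B and D already connected.
A—F (14): add — endpoints in different components.
B—G (14): add — endpoints in different components.
Edges rejected before the tree was complete: 2.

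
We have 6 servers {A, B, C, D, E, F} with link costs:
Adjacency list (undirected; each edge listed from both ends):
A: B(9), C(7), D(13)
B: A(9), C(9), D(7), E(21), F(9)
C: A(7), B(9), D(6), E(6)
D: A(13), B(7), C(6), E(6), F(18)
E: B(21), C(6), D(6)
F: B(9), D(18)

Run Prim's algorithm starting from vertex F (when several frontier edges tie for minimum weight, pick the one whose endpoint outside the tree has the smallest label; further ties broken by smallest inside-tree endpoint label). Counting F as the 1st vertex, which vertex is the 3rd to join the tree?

Grow the tree from F using Prim:
Step 1: cheapest edge leaving the tree is B—F (9); add B.
Step 2: cheapest edge leaving the tree is B—D (7); add D.
Step 3: cheapest edge leaving the tree is C—D (6); add C.
Step 4: cheapest edge leaving the tree is C—E (6); add E.
Step 5: cheapest edge leaving the tree is A—C (7); add A.
Vertex order: F, B, D, C, E, A. The 3rd vertex is D.

D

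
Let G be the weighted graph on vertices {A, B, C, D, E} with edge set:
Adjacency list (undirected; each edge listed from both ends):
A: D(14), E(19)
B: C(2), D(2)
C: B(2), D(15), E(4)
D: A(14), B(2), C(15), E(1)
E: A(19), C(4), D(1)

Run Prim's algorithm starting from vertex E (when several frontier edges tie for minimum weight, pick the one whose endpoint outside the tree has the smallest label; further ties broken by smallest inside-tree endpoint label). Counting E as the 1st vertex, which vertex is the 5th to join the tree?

A

Prim's algorithm from E:
Step 1: cheapest edge leaving the tree is D-E (1); add D.
Step 2: cheapest edge leaving the tree is B-D (2); add B.
Step 3: cheapest edge leaving the tree is B-C (2); add C.
Step 4: cheapest edge leaving the tree is A-D (14); add A.
Vertex order: E, D, B, C, A. The 5th vertex is A.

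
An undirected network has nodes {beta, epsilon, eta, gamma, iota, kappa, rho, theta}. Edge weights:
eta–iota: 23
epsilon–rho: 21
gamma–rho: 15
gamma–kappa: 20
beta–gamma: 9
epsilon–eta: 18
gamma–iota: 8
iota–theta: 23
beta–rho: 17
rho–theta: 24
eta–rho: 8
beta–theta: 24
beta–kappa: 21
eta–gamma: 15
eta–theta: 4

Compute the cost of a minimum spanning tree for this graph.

82

Sort edges by weight, then run Kruskal:
eta–theta (4): add — endpoints in different components.
eta–rho (8): add — endpoints in different components.
gamma–iota (8): add — endpoints in different components.
beta–gamma (9): add — endpoints in different components.
eta–gamma (15): add — endpoints in different components.
gamma–rho (15): skip — gamma and rho already connected.
beta–rho (17): skip — beta and rho already connected.
epsilon–eta (18): add — endpoints in different components.
gamma–kappa (20): add — endpoints in different components.
MST edges: eta–theta, eta–rho, gamma–iota, beta–gamma, eta–gamma, epsilon–eta, gamma–kappa; total weight 4+8+8+9+15+18+20 = 82.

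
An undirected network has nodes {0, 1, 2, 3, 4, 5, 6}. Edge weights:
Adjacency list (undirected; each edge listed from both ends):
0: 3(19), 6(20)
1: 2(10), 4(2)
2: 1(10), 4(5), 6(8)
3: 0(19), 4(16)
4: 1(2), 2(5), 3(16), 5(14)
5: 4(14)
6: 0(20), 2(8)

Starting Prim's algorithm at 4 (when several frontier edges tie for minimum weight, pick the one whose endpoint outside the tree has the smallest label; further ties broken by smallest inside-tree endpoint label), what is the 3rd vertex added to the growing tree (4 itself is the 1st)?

2

Prim, starting at 4.
Step 1: frontier [1-4 2, 2-4 5, 4-5 14, 3-4 16] → take 1-4 (2); add 1.
Step 2: frontier [1-2 10, 2-4 5, 4-5 14, 3-4 16] → take 2-4 (5); add 2.
Step 3: frontier [2-6 8, 4-5 14, 3-4 16] → take 2-6 (8); add 6.
Step 4: frontier [4-5 14, 3-4 16, 0-6 20] → take 4-5 (14); add 5.
Step 5: frontier [3-4 16, 0-6 20] → take 3-4 (16); add 3.
Step 6: frontier [0-3 19, 0-6 20] → take 0-3 (19); add 0.
Vertex order: 4, 1, 2, 6, 5, 3, 0. The 3rd vertex is 2.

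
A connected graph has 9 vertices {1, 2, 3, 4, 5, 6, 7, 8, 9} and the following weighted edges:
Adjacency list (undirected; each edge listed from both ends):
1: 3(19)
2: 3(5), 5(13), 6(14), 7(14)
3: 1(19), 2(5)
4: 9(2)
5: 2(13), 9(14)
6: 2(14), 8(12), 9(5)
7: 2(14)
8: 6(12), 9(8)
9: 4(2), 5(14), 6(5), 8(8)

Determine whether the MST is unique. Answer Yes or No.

Sort edges by weight, then run Kruskal:
4—9 (2): add — endpoints in different components.
2—3 (5): add — endpoints in different components.
6—9 (5): add — endpoints in different components.
8—9 (8): add — endpoints in different components.
6—8 (12): skip — 6 and 8 already connected.
2—5 (13): add — endpoints in different components.
2—6 (14): add — endpoints in different components.
2—7 (14): add — endpoints in different components.
5—9 (14): skip — 5 and 9 already connected.
1—3 (19): add — endpoints in different components.
Non-tree edge 5—9 has weight 14, equal to the heaviest edge on its tree cycle — swapping gives another MST of the same weight. Not unique.

No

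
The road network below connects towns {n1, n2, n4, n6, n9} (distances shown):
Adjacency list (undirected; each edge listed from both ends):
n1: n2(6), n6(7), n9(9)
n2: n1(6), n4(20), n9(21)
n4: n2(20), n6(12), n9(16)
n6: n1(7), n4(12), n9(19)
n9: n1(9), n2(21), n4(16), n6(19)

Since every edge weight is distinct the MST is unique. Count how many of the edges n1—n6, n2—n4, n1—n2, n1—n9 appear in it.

3

Kruskal's algorithm — process edges by increasing weight (ties by edge label):
n1—n2 (6): add — endpoints in different components.
n1—n6 (7): add — endpoints in different components.
n1—n9 (9): add — endpoints in different components.
n4—n6 (12): add — endpoints in different components.
MST edge set: {n1—n2, n1—n6, n1—n9, n4—n6}.
Of the listed edges, {n1—n6, n1—n2, n1—n9} are in the MST → 3.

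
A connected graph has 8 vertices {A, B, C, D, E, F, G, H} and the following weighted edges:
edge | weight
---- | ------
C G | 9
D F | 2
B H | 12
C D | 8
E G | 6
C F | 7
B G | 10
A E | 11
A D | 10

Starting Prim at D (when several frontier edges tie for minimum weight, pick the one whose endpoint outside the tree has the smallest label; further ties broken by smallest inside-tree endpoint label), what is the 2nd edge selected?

Prim's algorithm from D:
Step 1: frontier [D F 2, C D 8, A D 10] → take D F (2); add F.
Step 2: frontier [C D 8, A D 10, C F 7] → take C F (7); add C.
Step 3: frontier [C G 9, A D 10] → take C G (9); add G.
Step 4: frontier [A D 10, E G 6, B G 10] → take E G (6); add E.
Step 5: frontier [A D 10, A E 11, B G 10] → take A D (10); add A.
Step 6: frontier [B G 10] → take B G (10); add B.
Step 7: frontier [B H 12] → take B H (12); add H.
The 2nd edge added is C F.

C-F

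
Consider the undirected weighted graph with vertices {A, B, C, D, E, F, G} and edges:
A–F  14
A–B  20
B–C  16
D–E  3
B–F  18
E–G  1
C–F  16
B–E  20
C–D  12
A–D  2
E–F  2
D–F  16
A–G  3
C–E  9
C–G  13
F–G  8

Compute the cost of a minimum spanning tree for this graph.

Sort edges by weight, then run Kruskal:
E–G (1): add — endpoints in different components.
A–D (2): add — endpoints in different components.
E–F (2): add — endpoints in different components.
A–G (3): add — endpoints in different components.
D–E (3): skip — D and E already connected.
F–G (8): skip — F and G already connected.
C–E (9): add — endpoints in different components.
C–D (12): skip — C and D already connected.
C–G (13): skip — C and G already connected.
A–F (14): skip — A and F already connected.
B–C (16): add — endpoints in different components.
MST edges: E–G, A–D, E–F, A–G, C–E, B–C; total weight 1+2+2+3+9+16 = 33.

33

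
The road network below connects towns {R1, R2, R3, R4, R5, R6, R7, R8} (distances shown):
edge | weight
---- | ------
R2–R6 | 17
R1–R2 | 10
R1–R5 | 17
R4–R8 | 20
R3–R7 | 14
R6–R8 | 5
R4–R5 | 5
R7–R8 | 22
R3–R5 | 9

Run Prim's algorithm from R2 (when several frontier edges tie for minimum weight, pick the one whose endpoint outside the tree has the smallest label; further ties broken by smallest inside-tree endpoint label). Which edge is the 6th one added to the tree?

R2-R6

Prim, starting at R2.
Step 1: cheapest edge leaving the tree is R1–R2 (10); add R1.
Step 2: cheapest edge leaving the tree is R1–R5 (17); add R5.
Step 3: cheapest edge leaving the tree is R4–R5 (5); add R4.
Step 4: cheapest edge leaving the tree is R3–R5 (9); add R3.
Step 5: cheapest edge leaving the tree is R3–R7 (14); add R7.
Step 6: cheapest edge leaving the tree is R2–R6 (17); add R6.
Step 7: cheapest edge leaving the tree is R6–R8 (5); add R8.
The 6th edge added is R2–R6.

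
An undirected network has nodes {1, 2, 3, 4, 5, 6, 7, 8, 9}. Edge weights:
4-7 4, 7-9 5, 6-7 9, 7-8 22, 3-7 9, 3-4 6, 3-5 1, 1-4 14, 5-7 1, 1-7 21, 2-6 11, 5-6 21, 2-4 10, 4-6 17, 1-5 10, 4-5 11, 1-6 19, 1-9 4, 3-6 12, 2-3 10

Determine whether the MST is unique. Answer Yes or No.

No

Kruskal's algorithm — process edges by increasing weight (ties by edge label):
3-5 (1): add — endpoints in different components.
5-7 (1): add — endpoints in different components.
1-9 (4): add — endpoints in different components.
4-7 (4): add — endpoints in different components.
7-9 (5): add — endpoints in different components.
3-4 (6): skip — 3 and 4 already connected.
3-7 (9): skip — 3 and 7 already connected.
6-7 (9): add — endpoints in different components.
1-5 (10): skip — 1 and 5 already connected.
2-3 (10): add — endpoints in different components.
2-4 (10): skip — 2 and 4 already connected.
2-6 (11): skip — 2 and 6 already connected.
4-5 (11): skip — 4 and 5 already connected.
3-6 (12): skip — 3 and 6 already connected.
1-4 (14): skip — 1 and 4 already connected.
4-6 (17): skip — 4 and 6 already connected.
1-6 (19): skip — 1 and 6 already connected.
1-7 (21): skip — 1 and 7 already connected.
5-6 (21): skip — 5 and 6 already connected.
7-8 (22): add — endpoints in different components.
Non-tree edge 2-4 has weight 10, equal to the heaviest edge on its tree cycle — swapping gives another MST of the same weight. Not unique.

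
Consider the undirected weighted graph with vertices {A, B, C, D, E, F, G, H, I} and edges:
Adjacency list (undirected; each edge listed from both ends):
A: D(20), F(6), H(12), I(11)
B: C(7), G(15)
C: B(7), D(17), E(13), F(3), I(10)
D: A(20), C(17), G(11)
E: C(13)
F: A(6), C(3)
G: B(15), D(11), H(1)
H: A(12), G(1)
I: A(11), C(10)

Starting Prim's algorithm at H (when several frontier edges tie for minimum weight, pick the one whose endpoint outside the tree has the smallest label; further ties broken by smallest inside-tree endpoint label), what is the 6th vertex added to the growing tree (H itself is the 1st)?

C

Prim's algorithm from H:
Step 1: cheapest edge leaving the tree is G—H (1); add G.
Step 2: cheapest edge leaving the tree is D—G (11); add D.
Step 3: cheapest edge leaving the tree is A—H (12); add A.
Step 4: cheapest edge leaving the tree is A—F (6); add F.
Step 5: cheapest edge leaving the tree is C—F (3); add C.
Step 6: cheapest edge leaving the tree is B—C (7); add B.
Step 7: cheapest edge leaving the tree is C—I (10); add I.
Step 8: cheapest edge leaving the tree is C—E (13); add E.
Vertex order: H, G, D, A, F, C, B, I, E. The 6th vertex is C.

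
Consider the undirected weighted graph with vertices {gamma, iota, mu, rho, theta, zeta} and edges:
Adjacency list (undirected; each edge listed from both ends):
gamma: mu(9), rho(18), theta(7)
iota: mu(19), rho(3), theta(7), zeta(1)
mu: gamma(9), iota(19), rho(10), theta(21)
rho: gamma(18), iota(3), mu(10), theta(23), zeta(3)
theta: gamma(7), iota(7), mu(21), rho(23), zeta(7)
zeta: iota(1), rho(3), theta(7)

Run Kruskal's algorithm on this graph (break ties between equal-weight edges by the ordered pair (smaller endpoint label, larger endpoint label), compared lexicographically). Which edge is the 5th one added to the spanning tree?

gamma-mu

Kruskal: consider edges lightest-first.
iota–zeta (1): add. Components now {theta} {iota,zeta} {gamma} {rho} {mu}
iota–rho (3): add. Components now {theta} {iota,rho,zeta} {gamma} {mu}
rho–zeta (3): skip — zeta and rho already connected.
gamma–theta (7): add. Components now {gamma,theta} {iota,rho,zeta} {mu}
iota–theta (7): add. Components now {gamma,iota,rho,theta,zeta} {mu}
theta–zeta (7): skip — theta and zeta already connected.
gamma–mu (9): add. Components now {gamma,iota,mu,rho,theta,zeta}
The 5th edge added is gamma–mu.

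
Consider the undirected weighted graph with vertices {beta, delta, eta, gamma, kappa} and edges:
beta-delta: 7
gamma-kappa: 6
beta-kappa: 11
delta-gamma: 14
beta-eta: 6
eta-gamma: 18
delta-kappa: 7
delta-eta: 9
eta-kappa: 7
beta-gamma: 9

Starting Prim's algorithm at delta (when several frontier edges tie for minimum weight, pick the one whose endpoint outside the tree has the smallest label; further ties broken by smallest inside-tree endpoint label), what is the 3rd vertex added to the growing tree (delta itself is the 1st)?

eta

Prim, starting at delta.
Step 1: cheapest edge leaving the tree is beta-delta (7); add beta.
Step 2: cheapest edge leaving the tree is beta-eta (6); add eta.
Step 3: cheapest edge leaving the tree is delta-kappa (7); add kappa.
Step 4: cheapest edge leaving the tree is gamma-kappa (6); add gamma.
Vertex order: delta, beta, eta, kappa, gamma. The 3rd vertex is eta.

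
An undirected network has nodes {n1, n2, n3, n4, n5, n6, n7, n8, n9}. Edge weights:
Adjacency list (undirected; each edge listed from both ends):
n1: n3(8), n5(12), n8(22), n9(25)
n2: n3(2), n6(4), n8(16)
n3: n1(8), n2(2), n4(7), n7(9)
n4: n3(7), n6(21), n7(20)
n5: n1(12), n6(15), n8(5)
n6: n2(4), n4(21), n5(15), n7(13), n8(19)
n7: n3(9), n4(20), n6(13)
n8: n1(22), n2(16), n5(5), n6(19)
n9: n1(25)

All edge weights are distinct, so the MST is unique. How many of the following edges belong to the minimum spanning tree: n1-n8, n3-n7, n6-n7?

Kruskal's algorithm — process edges by increasing weight (ties by edge label):
n2-n3 (2): add — endpoints in different components.
n2-n6 (4): add — endpoints in different components.
n5-n8 (5): add — endpoints in different components.
n3-n4 (7): add — endpoints in different components.
n1-n3 (8): add — endpoints in different components.
n3-n7 (9): add — endpoints in different components.
n1-n5 (12): add — endpoints in different components.
n6-n7 (13): skip — n7 and n6 already connected.
n5-n6 (15): skip — n6 and n5 already connected.
n2-n8 (16): skip — n2 and n8 already connected.
n6-n8 (19): skip — n6 and n8 already connected.
n4-n7 (20): skip — n7 and n4 already connected.
n4-n6 (21): skip — n4 and n6 already connected.
n1-n8 (22): skip — n1 and n8 already connected.
n1-n9 (25): add — endpoints in different components.
MST edge set: {n2-n3, n2-n6, n5-n8, n3-n4, n1-n3, n3-n7, n1-n5, n1-n9}.
Of the listed edges, {n3-n7} are in the MST → 1.

1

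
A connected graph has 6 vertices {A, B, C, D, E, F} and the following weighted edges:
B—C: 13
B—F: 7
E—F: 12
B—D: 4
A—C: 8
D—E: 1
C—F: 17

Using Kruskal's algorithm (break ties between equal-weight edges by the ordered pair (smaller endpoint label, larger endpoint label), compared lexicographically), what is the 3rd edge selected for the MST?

B-F

Kruskal: consider edges lightest-first.
D—E (1): add — endpoints in different components.
B—D (4): add — endpoints in different components.
B—F (7): add — endpoints in different components.
A—C (8): add — endpoints in different components.
E—F (12): skip — E and F already connected.
B—C (13): add — endpoints in different components.
The 3rd edge added is B—F.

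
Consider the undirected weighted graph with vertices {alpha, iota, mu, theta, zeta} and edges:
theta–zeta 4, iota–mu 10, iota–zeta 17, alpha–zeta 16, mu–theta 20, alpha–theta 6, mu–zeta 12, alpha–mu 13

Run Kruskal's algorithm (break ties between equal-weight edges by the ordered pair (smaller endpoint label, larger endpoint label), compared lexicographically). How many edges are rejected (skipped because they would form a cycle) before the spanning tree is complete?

Sort edges by weight, then run Kruskal:
theta–zeta (4): add — endpoints in different components.
alpha–theta (6): add — endpoints in different components.
iota–mu (10): add — endpoints in different components.
mu–zeta (12): add — endpoints in different components.
Edges rejected before the tree was complete: 0.

0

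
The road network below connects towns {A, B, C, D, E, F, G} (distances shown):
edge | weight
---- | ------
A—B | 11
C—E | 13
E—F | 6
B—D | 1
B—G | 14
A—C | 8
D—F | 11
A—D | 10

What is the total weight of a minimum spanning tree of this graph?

Prim's algorithm from B:
Step 1: frontier [B—D 1, A—B 11, B—G 14] → take B—D (1); add D.
Step 2: frontier [A—B 11, B—G 14, A—D 10, D—F 11] → take A—D (10); add A.
Step 3: frontier [A—C 8, B—G 14, D—F 11] → take A—C (8); add C.
Step 4: frontier [B—G 14, C—E 13, D—F 11] → take D—F (11); add F.
Step 5: frontier [B—G 14, C—E 13, E—F 6] → take E—F (6); add E.
Step 6: frontier [B—G 14] → take B—G (14); add G.
MST edges: B—D, A—D, A—C, D—F, E—F, B—G; total weight 1+10+8+11+6+14 = 50.

50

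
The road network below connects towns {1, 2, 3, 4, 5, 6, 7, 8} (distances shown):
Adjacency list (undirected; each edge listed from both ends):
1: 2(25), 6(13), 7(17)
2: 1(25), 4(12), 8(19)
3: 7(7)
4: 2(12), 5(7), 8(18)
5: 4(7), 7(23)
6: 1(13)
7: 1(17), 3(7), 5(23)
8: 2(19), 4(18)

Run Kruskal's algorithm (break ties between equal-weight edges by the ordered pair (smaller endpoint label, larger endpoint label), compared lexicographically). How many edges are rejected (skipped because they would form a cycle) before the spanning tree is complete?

1

Kruskal: consider edges lightest-first.
3—7 (7): add — endpoints in different components.
4—5 (7): add — endpoints in different components.
2—4 (12): add — endpoints in different components.
1—6 (13): add — endpoints in different components.
1—7 (17): add — endpoints in different components.
4—8 (18): add — endpoints in different components.
2—8 (19): skip — 2 and 8 already connected.
5—7 (23): add — endpoints in different components.
Edges rejected before the tree was complete: 1.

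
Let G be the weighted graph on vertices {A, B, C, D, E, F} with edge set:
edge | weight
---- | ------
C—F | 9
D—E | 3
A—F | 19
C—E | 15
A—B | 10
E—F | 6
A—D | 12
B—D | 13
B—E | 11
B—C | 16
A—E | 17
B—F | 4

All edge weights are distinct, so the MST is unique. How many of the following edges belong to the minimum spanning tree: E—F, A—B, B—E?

2

Sort edges by weight, then run Kruskal:
D—E (3): add — endpoints in different components.
B—F (4): add — endpoints in different components.
E—F (6): add — endpoints in different components.
C—F (9): add — endpoints in different components.
A—B (10): add — endpoints in different components.
MST edge set: {D—E, B—F, E—F, C—F, A—B}.
Of the listed edges, {E—F, A—B} are in the MST → 2.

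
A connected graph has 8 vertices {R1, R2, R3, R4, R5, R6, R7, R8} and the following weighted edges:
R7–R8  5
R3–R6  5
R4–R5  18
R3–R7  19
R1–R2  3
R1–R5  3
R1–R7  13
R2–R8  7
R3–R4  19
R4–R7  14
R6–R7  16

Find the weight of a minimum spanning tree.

Prim, starting at R3.
Step 1: frontier [R3–R6 5, R3–R4 19, R3–R7 19] → take R3–R6 (5); add R6.
Step 2: frontier [R3–R4 19, R3–R7 19, R6–R7 16] → take R6–R7 (16); add R7.
Step 3: frontier [R3–R4 19, R7–R8 5, R1–R7 13, R4–R7 14] → take R7–R8 (5); add R8.
Step 4: frontier [R3–R4 19, R1–R7 13, R4–R7 14, R2–R8 7] → take R2–R8 (7); add R2.
Step 5: frontier [R1–R2 3, R3–R4 19, R1–R7 13, R4–R7 14] → take R1–R2 (3); add R1.
Step 6: frontier [R1–R5 3, R3–R4 19, R4–R7 14] → take R1–R5 (3); add R5.
Step 7: frontier [R3–R4 19, R4–R5 18, R4–R7 14] → take R4–R7 (14); add R4.
MST edges: R3–R6, R6–R7, R7–R8, R2–R8, R1–R2, R1–R5, R4–R7; total weight 5+16+5+7+3+3+14 = 53.

53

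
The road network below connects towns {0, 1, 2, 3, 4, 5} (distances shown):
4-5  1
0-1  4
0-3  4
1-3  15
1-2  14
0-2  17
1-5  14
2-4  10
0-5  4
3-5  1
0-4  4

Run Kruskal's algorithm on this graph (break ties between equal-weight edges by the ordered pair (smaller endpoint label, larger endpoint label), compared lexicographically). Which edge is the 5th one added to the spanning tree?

Sort edges by weight, then run Kruskal:
3-5 (1): add — endpoints in different components.
4-5 (1): add — endpoints in different components.
0-1 (4): add — endpoints in different components.
0-3 (4): add — endpoints in different components.
0-4 (4): skip — 0 and 4 already connected.
0-5 (4): skip — 0 and 5 already connected.
2-4 (10): add — endpoints in different components.
The 5th edge added is 2-4.

2-4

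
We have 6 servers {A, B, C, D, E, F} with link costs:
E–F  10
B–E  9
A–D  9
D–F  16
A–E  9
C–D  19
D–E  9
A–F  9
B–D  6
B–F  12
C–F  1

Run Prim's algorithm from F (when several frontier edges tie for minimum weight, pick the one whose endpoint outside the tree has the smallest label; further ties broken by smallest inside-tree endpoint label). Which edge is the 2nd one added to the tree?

A-F

Prim, starting at F.
Step 1: frontier [C–F 1, A–F 9, E–F 10, B–F 12, D–F 16] → take C–F (1); add C.
Step 2: frontier [C–D 19, A–F 9, E–F 10, B–F 12, D–F 16] → take A–F (9); add A.
Step 3: frontier [A–D 9, A–E 9, C–D 19, E–F 10, B–F 12, D–F 16] → take A–D (9); add D.
Step 4: frontier [A–E 9, B–D 6, D–E 9, E–F 10, B–F 12] → take B–D (6); add B.
Step 5: frontier [A–E 9, B–E 9, D–E 9, E–F 10] → take A–E (9); add E.
The 2nd edge added is A–F.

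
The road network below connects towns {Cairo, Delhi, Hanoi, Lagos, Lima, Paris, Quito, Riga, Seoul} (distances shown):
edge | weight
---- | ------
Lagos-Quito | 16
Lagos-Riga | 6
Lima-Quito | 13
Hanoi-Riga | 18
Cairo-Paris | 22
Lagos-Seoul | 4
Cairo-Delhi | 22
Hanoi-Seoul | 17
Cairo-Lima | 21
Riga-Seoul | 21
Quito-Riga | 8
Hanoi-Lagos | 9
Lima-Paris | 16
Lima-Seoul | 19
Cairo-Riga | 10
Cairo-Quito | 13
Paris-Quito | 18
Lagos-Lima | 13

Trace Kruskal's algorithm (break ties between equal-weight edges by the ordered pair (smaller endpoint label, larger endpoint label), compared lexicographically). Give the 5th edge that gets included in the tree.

Cairo-Riga

Sort edges by weight, then run Kruskal:
Lagos-Seoul (4): add — endpoints in different components.
Lagos-Riga (6): add — endpoints in different components.
Quito-Riga (8): add — endpoints in different components.
Hanoi-Lagos (9): add — endpoints in different components.
Cairo-Riga (10): add — endpoints in different components.
Cairo-Quito (13): skip — Cairo and Quito already connected.
Lagos-Lima (13): add — endpoints in different components.
Lima-Quito (13): skip — Lima and Quito already connected.
Lagos-Quito (16): skip — Lagos and Quito already connected.
Lima-Paris (16): add — endpoints in different components.
Hanoi-Seoul (17): skip — Seoul and Hanoi already connected.
Hanoi-Riga (18): skip — Riga and Hanoi already connected.
Paris-Quito (18): skip — Paris and Quito already connected.
Lima-Seoul (19): skip — Seoul and Lima already connected.
Cairo-Lima (21): skip — Lima and Cairo already connected.
Riga-Seoul (21): skip — Riga and Seoul already connected.
Cairo-Delhi (22): add — endpoints in different components.
The 5th edge added is Cairo-Riga.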